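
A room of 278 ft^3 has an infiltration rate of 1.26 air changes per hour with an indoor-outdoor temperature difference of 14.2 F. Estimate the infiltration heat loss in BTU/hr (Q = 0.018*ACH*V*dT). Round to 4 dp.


Q = 0.018 * 1.26 * 278 * 14.2 = 89.5316 BTU/hr

89.5316 BTU/hr


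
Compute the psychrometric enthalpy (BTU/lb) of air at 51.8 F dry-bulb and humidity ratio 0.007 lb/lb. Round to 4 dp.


h = 0.24*51.8 + 0.007*(1061+0.444*51.8) = 20.0200 BTU/lb

20.0200 BTU/lb


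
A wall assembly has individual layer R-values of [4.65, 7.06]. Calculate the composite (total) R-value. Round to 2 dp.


R_total = 4.65 + 7.06 = 11.71

11.71


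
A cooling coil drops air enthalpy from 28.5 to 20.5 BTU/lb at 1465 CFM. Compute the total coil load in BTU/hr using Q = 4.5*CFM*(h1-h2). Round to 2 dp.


Q = 4.5 * 1465 * (28.5 - 20.5) = 52740.00 BTU/hr

52740.00 BTU/hr


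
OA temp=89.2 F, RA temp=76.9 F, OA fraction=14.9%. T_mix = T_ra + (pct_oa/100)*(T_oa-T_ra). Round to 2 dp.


T_mix = 76.9 + (14.9/100)*(89.2-76.9) = 78.73 F

78.73 F


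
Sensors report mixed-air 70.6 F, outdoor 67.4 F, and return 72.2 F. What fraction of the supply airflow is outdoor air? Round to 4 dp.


frac = (70.6 - 72.2) / (67.4 - 72.2) = 0.3333

0.3333


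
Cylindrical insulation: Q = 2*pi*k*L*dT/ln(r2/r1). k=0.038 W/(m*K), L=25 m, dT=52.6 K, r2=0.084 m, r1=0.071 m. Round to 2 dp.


Q = 2*pi*0.038*25*52.6/ln(0.084/0.071) = 1867.35 W

1867.35 W


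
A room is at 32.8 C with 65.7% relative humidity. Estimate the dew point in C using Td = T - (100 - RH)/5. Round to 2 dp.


Td = 32.8 - (100-65.7)/5 = 25.94 C

25.94 C


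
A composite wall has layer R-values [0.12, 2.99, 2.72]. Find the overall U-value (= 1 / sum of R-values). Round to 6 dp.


R_total = 0.12 + 2.99 + 2.72 = 5.83
U = 1/5.83 = 0.171527

0.171527


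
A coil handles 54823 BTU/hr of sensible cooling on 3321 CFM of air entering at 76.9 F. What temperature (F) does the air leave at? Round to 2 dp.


dT = 54823/(1.08*3321) = 15.2852
T_leave = 76.9 - 15.2852 = 61.61 F

61.61 F


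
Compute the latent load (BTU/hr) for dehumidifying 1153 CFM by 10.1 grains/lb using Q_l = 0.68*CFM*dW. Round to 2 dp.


Q = 0.68 * 1153 * 10.1 = 7918.80 BTU/hr

7918.80 BTU/hr


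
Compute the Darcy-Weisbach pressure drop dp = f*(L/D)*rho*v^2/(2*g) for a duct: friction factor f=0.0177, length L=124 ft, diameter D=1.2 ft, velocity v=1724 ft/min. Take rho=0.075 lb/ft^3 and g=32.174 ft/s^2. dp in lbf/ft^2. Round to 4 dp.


v_fps = 1724/60 = 28.7333 ft/s
dp = 0.0177*(124/1.2)*0.075*28.7333^2/(2*32.174) = 1.7600 lbf/ft^2

1.7600 lbf/ft^2


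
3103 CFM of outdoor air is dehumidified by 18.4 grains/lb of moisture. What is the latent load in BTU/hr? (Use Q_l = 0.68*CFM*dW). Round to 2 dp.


Q = 0.68 * 3103 * 18.4 = 38824.74 BTU/hr

38824.74 BTU/hr


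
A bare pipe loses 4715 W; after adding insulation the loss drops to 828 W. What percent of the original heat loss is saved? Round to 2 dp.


Savings = ((4715-828)/4715)*100 = 82.44 %

82.44 %


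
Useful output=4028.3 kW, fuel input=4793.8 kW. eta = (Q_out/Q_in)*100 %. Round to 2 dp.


eta = (4028.3/4793.8)*100 = 84.03 %

84.03 %


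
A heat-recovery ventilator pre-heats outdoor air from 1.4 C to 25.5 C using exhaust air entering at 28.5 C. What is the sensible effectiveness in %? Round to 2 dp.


eff = (25.5-1.4)/(28.5-1.4)*100 = 88.93 %

88.93 %


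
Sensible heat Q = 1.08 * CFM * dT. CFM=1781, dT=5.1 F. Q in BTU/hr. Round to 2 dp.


Q = 1.08 * 1781 * 5.1 = 9809.75 BTU/hr

9809.75 BTU/hr


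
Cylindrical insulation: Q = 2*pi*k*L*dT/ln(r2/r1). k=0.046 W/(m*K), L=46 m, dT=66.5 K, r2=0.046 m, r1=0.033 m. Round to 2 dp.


Q = 2*pi*0.046*46*66.5/ln(0.046/0.033) = 2661.98 W

2661.98 W


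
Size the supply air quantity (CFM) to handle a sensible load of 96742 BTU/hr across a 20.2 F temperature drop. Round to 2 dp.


CFM = 96742 / (1.08 * 20.2) = 4434.45

4434.45 CFM


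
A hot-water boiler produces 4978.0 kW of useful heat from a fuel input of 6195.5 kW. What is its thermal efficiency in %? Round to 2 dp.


eta = (4978.0/6195.5)*100 = 80.35 %

80.35 %


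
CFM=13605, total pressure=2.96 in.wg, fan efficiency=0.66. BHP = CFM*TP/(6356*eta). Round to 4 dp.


BHP = 13605 * 2.96 / (6356 * 0.66) = 9.5998 hp

9.5998 hp


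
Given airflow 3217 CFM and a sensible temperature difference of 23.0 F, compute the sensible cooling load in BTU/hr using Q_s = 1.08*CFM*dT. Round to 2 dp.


Q = 1.08 * 3217 * 23.0 = 79910.28 BTU/hr

79910.28 BTU/hr


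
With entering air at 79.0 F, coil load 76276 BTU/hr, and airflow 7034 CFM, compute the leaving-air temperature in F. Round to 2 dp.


dT = 76276/(1.08*7034) = 10.0406
T_leave = 79.0 - 10.0406 = 68.96 F

68.96 F


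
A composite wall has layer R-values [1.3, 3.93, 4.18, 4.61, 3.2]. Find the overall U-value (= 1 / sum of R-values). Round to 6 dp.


R_total = 1.3 + 3.93 + 4.18 + 4.61 + 3.2 = 17.22
U = 1/17.22 = 0.058072

0.058072


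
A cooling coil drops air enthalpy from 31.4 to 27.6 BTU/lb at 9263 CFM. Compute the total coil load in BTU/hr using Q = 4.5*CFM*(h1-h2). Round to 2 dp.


Q = 4.5 * 9263 * (31.4 - 27.6) = 158397.30 BTU/hr

158397.30 BTU/hr


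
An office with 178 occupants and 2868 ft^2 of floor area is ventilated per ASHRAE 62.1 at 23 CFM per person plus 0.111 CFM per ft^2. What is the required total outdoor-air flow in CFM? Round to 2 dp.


Total = 178*23 + 2868*0.111 = 4412.35 CFM

4412.35 CFM


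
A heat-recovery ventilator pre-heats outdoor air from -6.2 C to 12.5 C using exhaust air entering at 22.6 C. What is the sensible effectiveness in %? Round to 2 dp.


eff = (12.5-(-6.2))/(22.6-(-6.2))*100 = 64.93 %

64.93 %


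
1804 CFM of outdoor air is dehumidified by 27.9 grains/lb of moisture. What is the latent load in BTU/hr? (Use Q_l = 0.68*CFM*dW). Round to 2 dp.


Q = 0.68 * 1804 * 27.9 = 34225.49 BTU/hr

34225.49 BTU/hr


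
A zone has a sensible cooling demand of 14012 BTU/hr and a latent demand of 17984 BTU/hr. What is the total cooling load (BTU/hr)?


Qt = 14012 + 17984 = 31996 BTU/hr

31996 BTU/hr


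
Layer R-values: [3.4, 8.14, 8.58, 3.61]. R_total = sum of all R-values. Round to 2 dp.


R_total = 3.4 + 8.14 + 8.58 + 3.61 = 23.73

23.73


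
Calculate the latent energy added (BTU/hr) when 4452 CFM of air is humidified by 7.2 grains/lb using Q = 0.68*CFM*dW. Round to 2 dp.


Q = 0.68 * 4452 * 7.2 = 21796.99 BTU/hr

21796.99 BTU/hr


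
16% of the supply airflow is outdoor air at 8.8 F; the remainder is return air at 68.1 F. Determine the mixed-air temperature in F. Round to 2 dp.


T_mix = 0.16*8.8 + 0.84*68.1 = 58.61 F

58.61 F


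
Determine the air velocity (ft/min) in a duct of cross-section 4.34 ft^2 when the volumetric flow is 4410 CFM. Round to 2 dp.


V = 4410 / 4.34 = 1016.13 ft/min

1016.13 ft/min


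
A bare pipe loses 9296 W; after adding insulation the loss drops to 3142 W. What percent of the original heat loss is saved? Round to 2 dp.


Savings = ((9296-3142)/9296)*100 = 66.20 %

66.20 %


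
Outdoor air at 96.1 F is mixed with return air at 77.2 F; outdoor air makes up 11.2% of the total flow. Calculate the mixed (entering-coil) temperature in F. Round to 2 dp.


T_mix = 77.2 + (11.2/100)*(96.1-77.2) = 79.32 F

79.32 F


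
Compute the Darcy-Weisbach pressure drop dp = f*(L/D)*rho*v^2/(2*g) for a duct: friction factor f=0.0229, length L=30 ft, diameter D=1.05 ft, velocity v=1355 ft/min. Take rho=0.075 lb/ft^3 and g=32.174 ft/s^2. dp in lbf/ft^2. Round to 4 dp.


v_fps = 1355/60 = 22.5833 ft/s
dp = 0.0229*(30/1.05)*0.075*22.5833^2/(2*32.174) = 0.3889 lbf/ft^2

0.3889 lbf/ft^2


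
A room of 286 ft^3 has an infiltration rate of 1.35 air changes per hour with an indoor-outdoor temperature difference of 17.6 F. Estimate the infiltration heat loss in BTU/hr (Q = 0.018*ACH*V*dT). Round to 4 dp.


Q = 0.018 * 1.35 * 286 * 17.6 = 122.3165 BTU/hr

122.3165 BTU/hr


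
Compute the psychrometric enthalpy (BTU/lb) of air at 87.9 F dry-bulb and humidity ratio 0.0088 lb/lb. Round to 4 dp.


h = 0.24*87.9 + 0.0088*(1061+0.444*87.9) = 30.7762 BTU/lb

30.7762 BTU/lb


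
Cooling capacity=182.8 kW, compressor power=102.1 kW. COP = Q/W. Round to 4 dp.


COP = 182.8 / 102.1 = 1.7904

1.7904


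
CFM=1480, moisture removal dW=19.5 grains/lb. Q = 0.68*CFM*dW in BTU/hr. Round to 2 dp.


Q = 0.68 * 1480 * 19.5 = 19624.80 BTU/hr

19624.80 BTU/hr


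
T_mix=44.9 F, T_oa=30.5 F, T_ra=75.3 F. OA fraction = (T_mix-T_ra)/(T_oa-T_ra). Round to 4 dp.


frac = (44.9 - 75.3) / (30.5 - 75.3) = 0.6786

0.6786


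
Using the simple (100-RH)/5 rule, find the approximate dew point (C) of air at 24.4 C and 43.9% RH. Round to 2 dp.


Td = 24.4 - (100-43.9)/5 = 13.18 C

13.18 C


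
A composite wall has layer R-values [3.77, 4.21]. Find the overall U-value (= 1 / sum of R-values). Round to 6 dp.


R_total = 3.77 + 4.21 = 7.98
U = 1/7.98 = 0.125313

0.125313


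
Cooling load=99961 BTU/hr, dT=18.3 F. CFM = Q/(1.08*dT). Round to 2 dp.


CFM = 99961 / (1.08 * 18.3) = 5057.73

5057.73 CFM


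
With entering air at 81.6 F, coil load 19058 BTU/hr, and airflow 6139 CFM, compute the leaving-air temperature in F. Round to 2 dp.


dT = 19058/(1.08*6139) = 2.8745
T_leave = 81.6 - 2.8745 = 78.73 F

78.73 F


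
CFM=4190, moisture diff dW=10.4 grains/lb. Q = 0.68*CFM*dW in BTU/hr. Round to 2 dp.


Q = 0.68 * 4190 * 10.4 = 29631.68 BTU/hr

29631.68 BTU/hr


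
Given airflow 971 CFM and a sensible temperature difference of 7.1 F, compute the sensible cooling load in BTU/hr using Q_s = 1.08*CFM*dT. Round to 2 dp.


Q = 1.08 * 971 * 7.1 = 7445.63 BTU/hr

7445.63 BTU/hr


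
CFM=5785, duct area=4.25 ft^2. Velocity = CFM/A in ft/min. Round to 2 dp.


V = 5785 / 4.25 = 1361.18 ft/min

1361.18 ft/min


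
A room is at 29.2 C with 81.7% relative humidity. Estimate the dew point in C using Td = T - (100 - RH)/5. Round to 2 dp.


Td = 29.2 - (100-81.7)/5 = 25.54 C

25.54 C


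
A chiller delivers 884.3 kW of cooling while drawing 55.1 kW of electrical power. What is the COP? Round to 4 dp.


COP = 884.3 / 55.1 = 16.0490

16.0490


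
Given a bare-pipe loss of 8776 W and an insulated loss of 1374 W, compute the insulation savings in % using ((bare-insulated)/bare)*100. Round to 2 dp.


Savings = ((8776-1374)/8776)*100 = 84.34 %

84.34 %


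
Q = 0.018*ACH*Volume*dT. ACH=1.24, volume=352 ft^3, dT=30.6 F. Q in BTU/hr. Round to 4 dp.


Q = 0.018 * 1.24 * 352 * 30.6 = 240.4132 BTU/hr

240.4132 BTU/hr


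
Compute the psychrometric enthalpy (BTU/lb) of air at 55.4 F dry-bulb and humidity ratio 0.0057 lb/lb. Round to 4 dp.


h = 0.24*55.4 + 0.0057*(1061+0.444*55.4) = 19.4839 BTU/lb

19.4839 BTU/lb


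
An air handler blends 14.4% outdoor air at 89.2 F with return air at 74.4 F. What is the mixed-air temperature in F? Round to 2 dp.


T_mix = 74.4 + (14.4/100)*(89.2-74.4) = 76.53 F

76.53 F


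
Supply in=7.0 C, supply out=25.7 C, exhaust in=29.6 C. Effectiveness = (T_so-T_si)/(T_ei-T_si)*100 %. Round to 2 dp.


eff = (25.7-7.0)/(29.6-7.0)*100 = 82.74 %

82.74 %


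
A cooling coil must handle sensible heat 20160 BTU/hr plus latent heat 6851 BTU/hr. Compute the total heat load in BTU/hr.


Qt = 20160 + 6851 = 27011 BTU/hr

27011 BTU/hr


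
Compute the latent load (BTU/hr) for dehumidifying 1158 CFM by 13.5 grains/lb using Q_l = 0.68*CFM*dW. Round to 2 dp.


Q = 0.68 * 1158 * 13.5 = 10630.44 BTU/hr

10630.44 BTU/hr


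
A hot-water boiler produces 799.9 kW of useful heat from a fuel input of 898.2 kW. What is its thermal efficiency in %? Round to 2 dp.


eta = (799.9/898.2)*100 = 89.06 %

89.06 %


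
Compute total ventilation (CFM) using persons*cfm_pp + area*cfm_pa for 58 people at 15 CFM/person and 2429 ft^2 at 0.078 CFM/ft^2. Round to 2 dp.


Total = 58*15 + 2429*0.078 = 1059.46 CFM

1059.46 CFM


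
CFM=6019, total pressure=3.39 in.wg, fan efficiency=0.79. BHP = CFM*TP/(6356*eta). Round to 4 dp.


BHP = 6019 * 3.39 / (6356 * 0.79) = 4.0636 hp

4.0636 hp


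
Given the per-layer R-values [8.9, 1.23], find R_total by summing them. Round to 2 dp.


R_total = 8.9 + 1.23 = 10.13

10.13


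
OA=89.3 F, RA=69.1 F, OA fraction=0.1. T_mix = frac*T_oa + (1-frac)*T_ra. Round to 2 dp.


T_mix = 0.1*89.3 + 0.9*69.1 = 71.12 F

71.12 F


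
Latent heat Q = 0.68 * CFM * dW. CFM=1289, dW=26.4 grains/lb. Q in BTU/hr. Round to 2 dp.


Q = 0.68 * 1289 * 26.4 = 23140.13 BTU/hr

23140.13 BTU/hr


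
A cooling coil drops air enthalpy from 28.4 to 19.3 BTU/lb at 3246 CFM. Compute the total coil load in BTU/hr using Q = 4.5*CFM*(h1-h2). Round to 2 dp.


Q = 4.5 * 3246 * (28.4 - 19.3) = 132923.70 BTU/hr

132923.70 BTU/hr


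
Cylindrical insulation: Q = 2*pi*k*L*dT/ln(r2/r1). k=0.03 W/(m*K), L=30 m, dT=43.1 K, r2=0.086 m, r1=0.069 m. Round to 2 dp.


Q = 2*pi*0.03*30*43.1/ln(0.086/0.069) = 1106.63 W

1106.63 W


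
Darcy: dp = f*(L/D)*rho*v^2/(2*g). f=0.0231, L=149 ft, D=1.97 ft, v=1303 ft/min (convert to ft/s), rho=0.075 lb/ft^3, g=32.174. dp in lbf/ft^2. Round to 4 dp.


v_fps = 1303/60 = 21.7167 ft/s
dp = 0.0231*(149/1.97)*0.075*21.7167^2/(2*32.174) = 0.9604 lbf/ft^2

0.9604 lbf/ft^2


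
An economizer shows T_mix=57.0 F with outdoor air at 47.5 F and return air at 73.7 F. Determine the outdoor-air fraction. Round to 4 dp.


frac = (57.0 - 73.7) / (47.5 - 73.7) = 0.6374

0.6374


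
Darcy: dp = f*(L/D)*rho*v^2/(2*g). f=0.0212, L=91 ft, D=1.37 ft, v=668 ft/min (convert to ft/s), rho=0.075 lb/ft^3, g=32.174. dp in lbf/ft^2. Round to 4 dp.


v_fps = 668/60 = 11.1333 ft/s
dp = 0.0212*(91/1.37)*0.075*11.1333^2/(2*32.174) = 0.2034 lbf/ft^2

0.2034 lbf/ft^2


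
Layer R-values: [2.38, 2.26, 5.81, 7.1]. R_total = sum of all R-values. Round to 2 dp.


R_total = 2.38 + 2.26 + 5.81 + 7.1 = 17.55

17.55


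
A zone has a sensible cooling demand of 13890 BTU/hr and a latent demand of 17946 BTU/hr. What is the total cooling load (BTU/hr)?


Qt = 13890 + 17946 = 31836 BTU/hr

31836 BTU/hr


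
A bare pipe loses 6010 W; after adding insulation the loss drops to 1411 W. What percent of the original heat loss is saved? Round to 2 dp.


Savings = ((6010-1411)/6010)*100 = 76.52 %

76.52 %


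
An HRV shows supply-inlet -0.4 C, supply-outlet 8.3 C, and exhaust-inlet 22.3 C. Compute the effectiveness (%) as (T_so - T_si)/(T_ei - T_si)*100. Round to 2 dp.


eff = (8.3-(-0.4))/(22.3-(-0.4))*100 = 38.33 %

38.33 %


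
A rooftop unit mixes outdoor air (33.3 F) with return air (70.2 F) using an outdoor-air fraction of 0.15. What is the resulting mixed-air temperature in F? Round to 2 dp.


T_mix = 0.15*33.3 + 0.85*70.2 = 64.67 F

64.67 F


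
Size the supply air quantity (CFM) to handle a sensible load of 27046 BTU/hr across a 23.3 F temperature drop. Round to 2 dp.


CFM = 27046 / (1.08 * 23.3) = 1074.79

1074.79 CFM


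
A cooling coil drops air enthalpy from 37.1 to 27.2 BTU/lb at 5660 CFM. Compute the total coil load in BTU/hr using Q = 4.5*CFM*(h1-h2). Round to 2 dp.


Q = 4.5 * 5660 * (37.1 - 27.2) = 252153.00 BTU/hr

252153.00 BTU/hr


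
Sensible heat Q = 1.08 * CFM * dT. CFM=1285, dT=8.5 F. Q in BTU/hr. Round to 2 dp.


Q = 1.08 * 1285 * 8.5 = 11796.30 BTU/hr

11796.30 BTU/hr


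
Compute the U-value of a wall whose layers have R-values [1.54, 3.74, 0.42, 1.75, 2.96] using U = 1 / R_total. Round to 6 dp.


R_total = 1.54 + 3.74 + 0.42 + 1.75 + 2.96 = 10.41
U = 1/10.41 = 0.096061

0.096061


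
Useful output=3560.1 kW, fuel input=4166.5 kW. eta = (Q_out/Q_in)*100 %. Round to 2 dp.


eta = (3560.1/4166.5)*100 = 85.45 %

85.45 %


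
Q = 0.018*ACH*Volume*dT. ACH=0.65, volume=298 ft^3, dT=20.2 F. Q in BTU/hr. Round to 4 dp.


Q = 0.018 * 0.65 * 298 * 20.2 = 70.4293 BTU/hr

70.4293 BTU/hr


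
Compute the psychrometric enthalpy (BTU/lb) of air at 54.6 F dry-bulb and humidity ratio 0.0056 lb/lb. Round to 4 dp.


h = 0.24*54.6 + 0.0056*(1061+0.444*54.6) = 19.1814 BTU/lb

19.1814 BTU/lb


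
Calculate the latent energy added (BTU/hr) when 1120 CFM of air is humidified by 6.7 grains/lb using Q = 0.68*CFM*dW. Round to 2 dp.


Q = 0.68 * 1120 * 6.7 = 5102.72 BTU/hr

5102.72 BTU/hr


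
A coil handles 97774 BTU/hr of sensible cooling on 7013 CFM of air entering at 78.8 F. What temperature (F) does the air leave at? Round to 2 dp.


dT = 97774/(1.08*7013) = 12.9091
T_leave = 78.8 - 12.9091 = 65.89 F

65.89 F


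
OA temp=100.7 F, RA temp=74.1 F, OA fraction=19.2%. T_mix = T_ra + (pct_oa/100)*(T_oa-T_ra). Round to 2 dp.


T_mix = 74.1 + (19.2/100)*(100.7-74.1) = 79.21 F

79.21 F


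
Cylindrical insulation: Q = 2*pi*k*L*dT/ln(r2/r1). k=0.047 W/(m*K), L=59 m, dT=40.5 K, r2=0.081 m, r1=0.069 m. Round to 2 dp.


Q = 2*pi*0.047*59*40.5/ln(0.081/0.069) = 4400.84 W

4400.84 W


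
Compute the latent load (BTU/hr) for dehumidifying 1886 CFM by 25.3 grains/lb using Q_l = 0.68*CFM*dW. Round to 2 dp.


Q = 0.68 * 1886 * 25.3 = 32446.74 BTU/hr

32446.74 BTU/hr


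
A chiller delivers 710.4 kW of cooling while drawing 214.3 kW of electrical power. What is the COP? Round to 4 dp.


COP = 710.4 / 214.3 = 3.3150

3.3150


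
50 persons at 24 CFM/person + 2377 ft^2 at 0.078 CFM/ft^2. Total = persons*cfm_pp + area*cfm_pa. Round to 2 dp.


Total = 50*24 + 2377*0.078 = 1385.41 CFM

1385.41 CFM


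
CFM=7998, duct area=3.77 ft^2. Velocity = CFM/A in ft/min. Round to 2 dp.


V = 7998 / 3.77 = 2121.49 ft/min

2121.49 ft/min


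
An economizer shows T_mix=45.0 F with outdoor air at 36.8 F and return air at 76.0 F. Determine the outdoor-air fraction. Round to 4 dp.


frac = (45.0 - 76.0) / (36.8 - 76.0) = 0.7908

0.7908


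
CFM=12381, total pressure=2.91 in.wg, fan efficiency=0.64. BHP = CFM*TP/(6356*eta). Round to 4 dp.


BHP = 12381 * 2.91 / (6356 * 0.64) = 8.8570 hp

8.8570 hp


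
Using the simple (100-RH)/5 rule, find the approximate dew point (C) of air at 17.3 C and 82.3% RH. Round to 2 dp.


Td = 17.3 - (100-82.3)/5 = 13.76 C

13.76 C


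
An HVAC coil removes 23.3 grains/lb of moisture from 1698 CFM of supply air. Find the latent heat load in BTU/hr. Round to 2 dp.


Q = 0.68 * 1698 * 23.3 = 26903.11 BTU/hr

26903.11 BTU/hr


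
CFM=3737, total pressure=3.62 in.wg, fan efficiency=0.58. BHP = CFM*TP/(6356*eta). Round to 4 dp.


BHP = 3737 * 3.62 / (6356 * 0.58) = 3.6696 hp

3.6696 hp


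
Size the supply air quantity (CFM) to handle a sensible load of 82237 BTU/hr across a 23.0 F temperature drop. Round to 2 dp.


CFM = 82237 / (1.08 * 23.0) = 3310.67

3310.67 CFM


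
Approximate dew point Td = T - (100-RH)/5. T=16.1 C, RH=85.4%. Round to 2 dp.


Td = 16.1 - (100-85.4)/5 = 13.18 C

13.18 C


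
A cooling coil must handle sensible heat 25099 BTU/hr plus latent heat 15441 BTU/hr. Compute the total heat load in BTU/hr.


Qt = 25099 + 15441 = 40540 BTU/hr

40540 BTU/hr


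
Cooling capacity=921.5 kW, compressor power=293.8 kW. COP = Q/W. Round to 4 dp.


COP = 921.5 / 293.8 = 3.1365

3.1365


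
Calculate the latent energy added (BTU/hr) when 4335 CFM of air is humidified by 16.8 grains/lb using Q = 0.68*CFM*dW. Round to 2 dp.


Q = 0.68 * 4335 * 16.8 = 49523.04 BTU/hr

49523.04 BTU/hr


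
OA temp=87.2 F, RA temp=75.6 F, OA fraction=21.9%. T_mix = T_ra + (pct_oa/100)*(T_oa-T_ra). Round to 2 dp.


T_mix = 75.6 + (21.9/100)*(87.2-75.6) = 78.14 F

78.14 F


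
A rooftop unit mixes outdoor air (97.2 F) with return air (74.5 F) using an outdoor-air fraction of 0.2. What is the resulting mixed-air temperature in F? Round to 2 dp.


T_mix = 0.2*97.2 + 0.8*74.5 = 79.04 F

79.04 F


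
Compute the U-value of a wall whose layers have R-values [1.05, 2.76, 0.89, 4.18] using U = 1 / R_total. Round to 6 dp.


R_total = 1.05 + 2.76 + 0.89 + 4.18 = 8.88
U = 1/8.88 = 0.112613

0.112613


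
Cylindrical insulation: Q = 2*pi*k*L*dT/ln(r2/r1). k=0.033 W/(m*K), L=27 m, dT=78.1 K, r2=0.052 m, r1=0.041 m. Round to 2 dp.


Q = 2*pi*0.033*27*78.1/ln(0.052/0.041) = 1839.63 W

1839.63 W


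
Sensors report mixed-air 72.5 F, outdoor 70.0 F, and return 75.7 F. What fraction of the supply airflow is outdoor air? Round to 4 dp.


frac = (72.5 - 75.7) / (70.0 - 75.7) = 0.5614

0.5614


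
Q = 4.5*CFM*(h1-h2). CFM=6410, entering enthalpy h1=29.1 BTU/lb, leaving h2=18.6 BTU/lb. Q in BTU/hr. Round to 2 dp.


Q = 4.5 * 6410 * (29.1 - 18.6) = 302872.50 BTU/hr

302872.50 BTU/hr


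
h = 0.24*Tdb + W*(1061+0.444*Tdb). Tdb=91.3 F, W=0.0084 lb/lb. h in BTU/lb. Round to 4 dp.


h = 0.24*91.3 + 0.0084*(1061+0.444*91.3) = 31.1649 BTU/lb

31.1649 BTU/lb


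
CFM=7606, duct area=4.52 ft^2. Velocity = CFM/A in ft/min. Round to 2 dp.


V = 7606 / 4.52 = 1682.74 ft/min

1682.74 ft/min


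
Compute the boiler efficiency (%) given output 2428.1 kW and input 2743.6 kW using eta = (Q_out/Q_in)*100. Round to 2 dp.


eta = (2428.1/2743.6)*100 = 88.50 %

88.50 %


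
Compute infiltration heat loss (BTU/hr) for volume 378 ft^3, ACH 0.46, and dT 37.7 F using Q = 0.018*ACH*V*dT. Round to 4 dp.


Q = 0.018 * 0.46 * 378 * 37.7 = 117.9950 BTU/hr

117.9950 BTU/hr


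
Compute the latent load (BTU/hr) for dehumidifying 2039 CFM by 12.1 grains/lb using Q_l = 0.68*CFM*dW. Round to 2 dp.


Q = 0.68 * 2039 * 12.1 = 16776.89 BTU/hr

16776.89 BTU/hr


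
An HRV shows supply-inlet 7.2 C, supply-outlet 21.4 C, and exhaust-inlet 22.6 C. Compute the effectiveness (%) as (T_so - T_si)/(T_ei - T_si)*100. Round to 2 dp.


eff = (21.4-7.2)/(22.6-7.2)*100 = 92.21 %

92.21 %


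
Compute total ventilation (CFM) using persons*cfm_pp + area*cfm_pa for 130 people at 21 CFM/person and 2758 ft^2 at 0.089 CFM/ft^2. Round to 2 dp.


Total = 130*21 + 2758*0.089 = 2975.46 CFM

2975.46 CFM


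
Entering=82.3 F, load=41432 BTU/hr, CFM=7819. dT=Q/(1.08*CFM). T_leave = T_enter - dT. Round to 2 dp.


dT = 41432/(1.08*7819) = 4.9064
T_leave = 82.3 - 4.9064 = 77.39 F

77.39 F


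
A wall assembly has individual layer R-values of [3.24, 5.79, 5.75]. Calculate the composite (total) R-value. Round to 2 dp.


R_total = 3.24 + 5.79 + 5.75 = 14.78

14.78


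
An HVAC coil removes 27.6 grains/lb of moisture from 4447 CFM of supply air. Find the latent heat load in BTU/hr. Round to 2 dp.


Q = 0.68 * 4447 * 27.6 = 83461.30 BTU/hr

83461.30 BTU/hr


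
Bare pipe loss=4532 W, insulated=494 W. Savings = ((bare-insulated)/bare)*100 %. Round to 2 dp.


Savings = ((4532-494)/4532)*100 = 89.10 %

89.10 %


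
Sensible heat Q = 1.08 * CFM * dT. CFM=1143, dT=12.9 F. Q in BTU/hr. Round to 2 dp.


Q = 1.08 * 1143 * 12.9 = 15924.28 BTU/hr

15924.28 BTU/hr


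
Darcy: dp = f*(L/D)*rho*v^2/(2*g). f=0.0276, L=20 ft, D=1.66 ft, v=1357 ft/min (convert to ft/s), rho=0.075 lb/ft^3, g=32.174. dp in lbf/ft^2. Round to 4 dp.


v_fps = 1357/60 = 22.6167 ft/s
dp = 0.0276*(20/1.66)*0.075*22.6167^2/(2*32.174) = 0.1983 lbf/ft^2

0.1983 lbf/ft^2


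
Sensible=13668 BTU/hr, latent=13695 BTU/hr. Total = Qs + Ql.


Qt = 13668 + 13695 = 27363 BTU/hr

27363 BTU/hr


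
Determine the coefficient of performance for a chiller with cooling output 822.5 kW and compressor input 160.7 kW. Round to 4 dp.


COP = 822.5 / 160.7 = 5.1182

5.1182


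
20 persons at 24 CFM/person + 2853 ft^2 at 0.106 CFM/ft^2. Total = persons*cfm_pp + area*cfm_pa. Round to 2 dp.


Total = 20*24 + 2853*0.106 = 782.42 CFM

782.42 CFM


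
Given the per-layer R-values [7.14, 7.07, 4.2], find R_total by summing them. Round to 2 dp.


R_total = 7.14 + 7.07 + 4.2 = 18.41

18.41


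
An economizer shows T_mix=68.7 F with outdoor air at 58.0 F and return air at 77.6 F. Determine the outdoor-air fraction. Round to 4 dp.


frac = (68.7 - 77.6) / (58.0 - 77.6) = 0.4541

0.4541


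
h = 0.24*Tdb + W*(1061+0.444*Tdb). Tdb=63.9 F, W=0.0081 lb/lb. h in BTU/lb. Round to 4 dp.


h = 0.24*63.9 + 0.0081*(1061+0.444*63.9) = 24.1599 BTU/lb

24.1599 BTU/lb


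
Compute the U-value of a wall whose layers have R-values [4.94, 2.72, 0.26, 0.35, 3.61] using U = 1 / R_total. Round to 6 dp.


R_total = 4.94 + 2.72 + 0.26 + 0.35 + 3.61 = 11.88
U = 1/11.88 = 0.084175

0.084175


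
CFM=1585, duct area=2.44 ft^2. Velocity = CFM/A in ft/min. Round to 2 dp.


V = 1585 / 2.44 = 649.59 ft/min

649.59 ft/min


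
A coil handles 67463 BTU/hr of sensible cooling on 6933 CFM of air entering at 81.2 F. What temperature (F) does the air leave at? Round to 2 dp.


dT = 67463/(1.08*6933) = 9.0099
T_leave = 81.2 - 9.0099 = 72.19 F

72.19 F


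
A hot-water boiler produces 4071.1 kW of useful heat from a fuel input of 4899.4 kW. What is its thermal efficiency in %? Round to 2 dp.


eta = (4071.1/4899.4)*100 = 83.09 %

83.09 %


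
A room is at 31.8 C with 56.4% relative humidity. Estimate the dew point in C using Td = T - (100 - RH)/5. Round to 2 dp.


Td = 31.8 - (100-56.4)/5 = 23.08 C

23.08 C


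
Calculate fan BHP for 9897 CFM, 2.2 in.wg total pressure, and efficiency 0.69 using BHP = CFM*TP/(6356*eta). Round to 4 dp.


BHP = 9897 * 2.2 / (6356 * 0.69) = 4.9647 hp

4.9647 hp


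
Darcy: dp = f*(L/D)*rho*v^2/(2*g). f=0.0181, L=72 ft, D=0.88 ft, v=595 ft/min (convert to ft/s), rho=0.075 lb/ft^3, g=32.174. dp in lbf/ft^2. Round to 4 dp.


v_fps = 595/60 = 9.9167 ft/s
dp = 0.0181*(72/0.88)*0.075*9.9167^2/(2*32.174) = 0.1697 lbf/ft^2

0.1697 lbf/ft^2


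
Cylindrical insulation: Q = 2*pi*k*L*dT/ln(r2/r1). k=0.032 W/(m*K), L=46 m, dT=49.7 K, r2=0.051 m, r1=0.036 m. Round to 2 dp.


Q = 2*pi*0.032*46*49.7/ln(0.051/0.036) = 1319.72 W

1319.72 W


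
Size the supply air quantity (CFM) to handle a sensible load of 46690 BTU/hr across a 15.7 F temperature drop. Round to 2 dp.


CFM = 46690 / (1.08 * 15.7) = 2753.60

2753.60 CFM


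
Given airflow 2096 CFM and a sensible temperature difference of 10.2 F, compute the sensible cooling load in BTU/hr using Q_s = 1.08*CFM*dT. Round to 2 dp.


Q = 1.08 * 2096 * 10.2 = 23089.54 BTU/hr

23089.54 BTU/hr


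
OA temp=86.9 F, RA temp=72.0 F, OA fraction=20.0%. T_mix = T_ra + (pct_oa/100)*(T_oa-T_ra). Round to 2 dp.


T_mix = 72.0 + (20.0/100)*(86.9-72.0) = 74.98 F

74.98 F


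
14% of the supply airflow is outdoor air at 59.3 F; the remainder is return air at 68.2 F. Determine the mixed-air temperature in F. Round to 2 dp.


T_mix = 0.14*59.3 + 0.86*68.2 = 66.95 F

66.95 F


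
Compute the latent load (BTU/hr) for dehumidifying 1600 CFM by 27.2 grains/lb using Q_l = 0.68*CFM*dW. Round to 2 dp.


Q = 0.68 * 1600 * 27.2 = 29593.60 BTU/hr

29593.60 BTU/hr


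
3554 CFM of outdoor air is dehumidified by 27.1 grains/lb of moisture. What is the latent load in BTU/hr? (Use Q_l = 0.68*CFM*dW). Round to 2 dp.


Q = 0.68 * 3554 * 27.1 = 65493.11 BTU/hr

65493.11 BTU/hr


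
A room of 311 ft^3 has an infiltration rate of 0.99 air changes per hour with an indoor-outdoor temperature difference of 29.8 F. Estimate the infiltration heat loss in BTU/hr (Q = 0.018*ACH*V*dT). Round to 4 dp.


Q = 0.018 * 0.99 * 311 * 29.8 = 165.1522 BTU/hr

165.1522 BTU/hr


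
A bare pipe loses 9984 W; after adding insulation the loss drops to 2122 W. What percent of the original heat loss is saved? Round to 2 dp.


Savings = ((9984-2122)/9984)*100 = 78.75 %

78.75 %


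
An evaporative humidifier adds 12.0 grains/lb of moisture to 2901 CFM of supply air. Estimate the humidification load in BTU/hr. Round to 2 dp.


Q = 0.68 * 2901 * 12.0 = 23672.16 BTU/hr

23672.16 BTU/hr


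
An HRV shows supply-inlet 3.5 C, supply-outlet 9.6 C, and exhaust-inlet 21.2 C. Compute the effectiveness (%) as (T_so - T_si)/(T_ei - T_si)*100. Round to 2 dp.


eff = (9.6-3.5)/(21.2-3.5)*100 = 34.46 %

34.46 %


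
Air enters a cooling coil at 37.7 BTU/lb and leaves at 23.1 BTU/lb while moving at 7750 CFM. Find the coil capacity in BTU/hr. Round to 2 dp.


Q = 4.5 * 7750 * (37.7 - 23.1) = 509175.00 BTU/hr

509175.00 BTU/hr


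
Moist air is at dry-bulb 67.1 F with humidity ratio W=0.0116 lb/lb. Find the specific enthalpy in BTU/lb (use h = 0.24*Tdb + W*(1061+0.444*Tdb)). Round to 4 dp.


h = 0.24*67.1 + 0.0116*(1061+0.444*67.1) = 28.7572 BTU/lb

28.7572 BTU/lb


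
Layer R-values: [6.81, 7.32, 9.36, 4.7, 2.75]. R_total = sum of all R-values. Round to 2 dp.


R_total = 6.81 + 7.32 + 9.36 + 4.7 + 2.75 = 30.94

30.94


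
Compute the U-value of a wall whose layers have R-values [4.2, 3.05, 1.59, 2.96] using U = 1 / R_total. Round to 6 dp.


R_total = 4.2 + 3.05 + 1.59 + 2.96 = 11.80
U = 1/11.80 = 0.084746

0.084746


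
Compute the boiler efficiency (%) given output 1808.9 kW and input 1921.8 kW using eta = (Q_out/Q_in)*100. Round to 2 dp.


eta = (1808.9/1921.8)*100 = 94.13 %

94.13 %


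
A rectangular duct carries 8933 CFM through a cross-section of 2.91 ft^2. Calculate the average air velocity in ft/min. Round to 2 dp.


V = 8933 / 2.91 = 3069.76 ft/min

3069.76 ft/min


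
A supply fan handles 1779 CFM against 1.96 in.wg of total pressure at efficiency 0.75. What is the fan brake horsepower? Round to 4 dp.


BHP = 1779 * 1.96 / (6356 * 0.75) = 0.7315 hp

0.7315 hp


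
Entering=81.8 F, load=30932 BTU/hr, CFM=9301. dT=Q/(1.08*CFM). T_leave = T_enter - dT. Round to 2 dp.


dT = 30932/(1.08*9301) = 3.0793
T_leave = 81.8 - 3.0793 = 78.72 F

78.72 F


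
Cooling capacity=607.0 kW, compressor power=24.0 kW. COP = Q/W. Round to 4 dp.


COP = 607.0 / 24.0 = 25.2917

25.2917


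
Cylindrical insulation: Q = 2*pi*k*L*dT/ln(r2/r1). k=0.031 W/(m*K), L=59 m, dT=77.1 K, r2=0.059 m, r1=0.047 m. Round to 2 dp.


Q = 2*pi*0.031*59*77.1/ln(0.059/0.047) = 3896.52 W

3896.52 W


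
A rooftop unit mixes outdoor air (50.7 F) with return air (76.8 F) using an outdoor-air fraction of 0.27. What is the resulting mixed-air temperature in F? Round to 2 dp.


T_mix = 0.27*50.7 + 0.73*76.8 = 69.75 F

69.75 F


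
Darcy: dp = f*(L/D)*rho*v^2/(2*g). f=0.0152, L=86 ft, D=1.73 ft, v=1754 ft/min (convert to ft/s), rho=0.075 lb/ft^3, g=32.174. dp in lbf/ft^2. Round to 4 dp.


v_fps = 1754/60 = 29.2333 ft/s
dp = 0.0152*(86/1.73)*0.075*29.2333^2/(2*32.174) = 0.7526 lbf/ft^2

0.7526 lbf/ft^2


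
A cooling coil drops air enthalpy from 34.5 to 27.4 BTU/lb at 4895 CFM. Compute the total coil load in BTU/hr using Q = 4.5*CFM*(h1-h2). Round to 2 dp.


Q = 4.5 * 4895 * (34.5 - 27.4) = 156395.25 BTU/hr

156395.25 BTU/hr


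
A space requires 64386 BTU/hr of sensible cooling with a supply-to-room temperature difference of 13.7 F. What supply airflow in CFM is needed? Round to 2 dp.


CFM = 64386 / (1.08 * 13.7) = 4351.58

4351.58 CFM


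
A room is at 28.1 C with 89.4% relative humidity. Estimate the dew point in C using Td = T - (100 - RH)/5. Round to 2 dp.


Td = 28.1 - (100-89.4)/5 = 25.98 C

25.98 C


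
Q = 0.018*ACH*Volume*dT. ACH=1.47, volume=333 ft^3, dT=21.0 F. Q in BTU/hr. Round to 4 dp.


Q = 0.018 * 1.47 * 333 * 21.0 = 185.0348 BTU/hr

185.0348 BTU/hr


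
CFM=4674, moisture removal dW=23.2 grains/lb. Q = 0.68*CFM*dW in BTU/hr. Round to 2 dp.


Q = 0.68 * 4674 * 23.2 = 73737.02 BTU/hr

73737.02 BTU/hr


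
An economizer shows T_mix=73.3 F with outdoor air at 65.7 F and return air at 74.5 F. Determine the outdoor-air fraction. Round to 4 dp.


frac = (73.3 - 74.5) / (65.7 - 74.5) = 0.1364

0.1364


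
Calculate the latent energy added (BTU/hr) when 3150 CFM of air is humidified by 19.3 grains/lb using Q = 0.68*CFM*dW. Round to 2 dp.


Q = 0.68 * 3150 * 19.3 = 41340.60 BTU/hr

41340.60 BTU/hr


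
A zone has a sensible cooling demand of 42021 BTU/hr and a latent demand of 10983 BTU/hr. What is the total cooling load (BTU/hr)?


Qt = 42021 + 10983 = 53004 BTU/hr

53004 BTU/hr


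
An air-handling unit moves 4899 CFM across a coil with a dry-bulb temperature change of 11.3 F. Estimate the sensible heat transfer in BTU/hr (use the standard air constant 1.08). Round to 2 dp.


Q = 1.08 * 4899 * 11.3 = 59787.40 BTU/hr

59787.40 BTU/hr


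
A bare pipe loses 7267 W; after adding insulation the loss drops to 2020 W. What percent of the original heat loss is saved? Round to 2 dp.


Savings = ((7267-2020)/7267)*100 = 72.20 %

72.20 %


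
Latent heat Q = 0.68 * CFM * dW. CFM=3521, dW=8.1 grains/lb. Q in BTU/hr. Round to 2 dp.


Q = 0.68 * 3521 * 8.1 = 19393.67 BTU/hr

19393.67 BTU/hr


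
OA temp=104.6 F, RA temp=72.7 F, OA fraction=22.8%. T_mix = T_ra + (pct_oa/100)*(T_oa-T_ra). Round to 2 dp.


T_mix = 72.7 + (22.8/100)*(104.6-72.7) = 79.97 F

79.97 F


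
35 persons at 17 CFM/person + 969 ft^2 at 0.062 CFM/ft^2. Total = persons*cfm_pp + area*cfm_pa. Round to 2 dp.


Total = 35*17 + 969*0.062 = 655.08 CFM

655.08 CFM


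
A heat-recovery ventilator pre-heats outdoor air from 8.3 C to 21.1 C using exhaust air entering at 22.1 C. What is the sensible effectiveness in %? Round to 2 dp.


eff = (21.1-8.3)/(22.1-8.3)*100 = 92.75 %

92.75 %


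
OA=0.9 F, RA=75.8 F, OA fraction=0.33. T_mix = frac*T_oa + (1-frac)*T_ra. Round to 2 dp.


T_mix = 0.33*0.9 + 0.67*75.8 = 51.08 F

51.08 F


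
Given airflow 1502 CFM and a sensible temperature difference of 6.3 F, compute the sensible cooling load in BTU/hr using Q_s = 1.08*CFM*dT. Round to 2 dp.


Q = 1.08 * 1502 * 6.3 = 10219.61 BTU/hr

10219.61 BTU/hr


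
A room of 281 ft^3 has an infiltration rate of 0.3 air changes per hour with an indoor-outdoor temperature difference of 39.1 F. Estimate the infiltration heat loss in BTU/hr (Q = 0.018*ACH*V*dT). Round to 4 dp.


Q = 0.018 * 0.3 * 281 * 39.1 = 59.3303 BTU/hr

59.3303 BTU/hr


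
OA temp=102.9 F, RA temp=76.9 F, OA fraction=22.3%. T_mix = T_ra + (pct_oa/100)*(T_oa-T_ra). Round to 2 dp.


T_mix = 76.9 + (22.3/100)*(102.9-76.9) = 82.70 F

82.70 F


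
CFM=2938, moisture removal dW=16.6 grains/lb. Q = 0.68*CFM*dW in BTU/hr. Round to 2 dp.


Q = 0.68 * 2938 * 16.6 = 33164.14 BTU/hr

33164.14 BTU/hr


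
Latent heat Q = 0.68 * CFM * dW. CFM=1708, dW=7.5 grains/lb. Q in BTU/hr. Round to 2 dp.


Q = 0.68 * 1708 * 7.5 = 8710.80 BTU/hr

8710.80 BTU/hr


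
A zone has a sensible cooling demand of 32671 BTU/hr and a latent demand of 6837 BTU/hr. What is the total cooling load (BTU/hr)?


Qt = 32671 + 6837 = 39508 BTU/hr

39508 BTU/hr


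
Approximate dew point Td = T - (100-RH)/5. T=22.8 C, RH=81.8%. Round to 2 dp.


Td = 22.8 - (100-81.8)/5 = 19.16 C

19.16 C


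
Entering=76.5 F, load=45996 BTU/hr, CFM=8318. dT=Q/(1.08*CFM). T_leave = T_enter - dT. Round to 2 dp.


dT = 45996/(1.08*8318) = 5.1201
T_leave = 76.5 - 5.1201 = 71.38 F

71.38 F


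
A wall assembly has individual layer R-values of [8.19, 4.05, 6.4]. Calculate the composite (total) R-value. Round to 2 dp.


R_total = 8.19 + 4.05 + 6.4 = 18.64

18.64


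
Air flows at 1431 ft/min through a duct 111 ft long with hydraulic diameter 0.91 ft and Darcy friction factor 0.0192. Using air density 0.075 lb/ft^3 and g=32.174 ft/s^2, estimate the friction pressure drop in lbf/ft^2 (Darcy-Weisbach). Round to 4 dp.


v_fps = 1431/60 = 23.85 ft/s
dp = 0.0192*(111/0.91)*0.075*23.85^2/(2*32.174) = 1.5527 lbf/ft^2

1.5527 lbf/ft^2


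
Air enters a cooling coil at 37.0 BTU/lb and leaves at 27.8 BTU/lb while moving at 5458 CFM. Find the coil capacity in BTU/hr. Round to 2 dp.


Q = 4.5 * 5458 * (37.0 - 27.8) = 225961.20 BTU/hr

225961.20 BTU/hr


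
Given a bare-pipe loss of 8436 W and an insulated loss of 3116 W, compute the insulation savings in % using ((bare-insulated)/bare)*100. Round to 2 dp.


Savings = ((8436-3116)/8436)*100 = 63.06 %

63.06 %


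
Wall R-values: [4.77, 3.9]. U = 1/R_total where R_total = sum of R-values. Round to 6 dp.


R_total = 4.77 + 3.9 = 8.67
U = 1/8.67 = 0.115340

0.115340


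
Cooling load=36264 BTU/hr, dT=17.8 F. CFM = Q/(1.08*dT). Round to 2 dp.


CFM = 36264 / (1.08 * 17.8) = 1886.39

1886.39 CFM


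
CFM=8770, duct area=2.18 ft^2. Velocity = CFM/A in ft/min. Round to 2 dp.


V = 8770 / 2.18 = 4022.94 ft/min

4022.94 ft/min


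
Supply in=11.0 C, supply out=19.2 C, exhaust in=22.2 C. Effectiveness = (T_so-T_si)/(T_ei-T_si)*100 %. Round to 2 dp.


eff = (19.2-11.0)/(22.2-11.0)*100 = 73.21 %

73.21 %


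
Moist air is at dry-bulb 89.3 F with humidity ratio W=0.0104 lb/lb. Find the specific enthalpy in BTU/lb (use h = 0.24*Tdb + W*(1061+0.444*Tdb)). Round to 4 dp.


h = 0.24*89.3 + 0.0104*(1061+0.444*89.3) = 32.8788 BTU/lb

32.8788 BTU/lb


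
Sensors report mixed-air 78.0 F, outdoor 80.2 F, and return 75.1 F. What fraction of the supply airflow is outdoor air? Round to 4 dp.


frac = (78.0 - 75.1) / (80.2 - 75.1) = 0.5686

0.5686


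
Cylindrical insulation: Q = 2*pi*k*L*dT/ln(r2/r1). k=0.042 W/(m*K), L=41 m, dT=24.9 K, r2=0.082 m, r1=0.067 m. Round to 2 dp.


Q = 2*pi*0.042*41*24.9/ln(0.082/0.067) = 1333.53 W

1333.53 W


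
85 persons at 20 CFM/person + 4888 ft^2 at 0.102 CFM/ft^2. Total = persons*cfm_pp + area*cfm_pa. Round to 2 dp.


Total = 85*20 + 4888*0.102 = 2198.58 CFM

2198.58 CFM


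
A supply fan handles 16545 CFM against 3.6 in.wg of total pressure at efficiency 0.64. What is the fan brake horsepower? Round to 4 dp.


BHP = 16545 * 3.6 / (6356 * 0.64) = 14.6422 hp

14.6422 hp


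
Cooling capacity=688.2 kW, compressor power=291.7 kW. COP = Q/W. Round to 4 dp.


COP = 688.2 / 291.7 = 2.3593

2.3593


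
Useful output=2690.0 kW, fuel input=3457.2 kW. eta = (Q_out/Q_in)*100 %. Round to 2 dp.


eta = (2690.0/3457.2)*100 = 77.81 %

77.81 %


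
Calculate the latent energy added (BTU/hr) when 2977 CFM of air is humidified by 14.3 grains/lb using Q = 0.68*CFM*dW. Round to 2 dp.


Q = 0.68 * 2977 * 14.3 = 28948.35 BTU/hr

28948.35 BTU/hr


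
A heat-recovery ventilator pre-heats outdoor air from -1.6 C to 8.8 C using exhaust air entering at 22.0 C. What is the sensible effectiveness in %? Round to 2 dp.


eff = (8.8-(-1.6))/(22.0-(-1.6))*100 = 44.07 %

44.07 %


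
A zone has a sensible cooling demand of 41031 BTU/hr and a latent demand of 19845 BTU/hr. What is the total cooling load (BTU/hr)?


Qt = 41031 + 19845 = 60876 BTU/hr

60876 BTU/hr


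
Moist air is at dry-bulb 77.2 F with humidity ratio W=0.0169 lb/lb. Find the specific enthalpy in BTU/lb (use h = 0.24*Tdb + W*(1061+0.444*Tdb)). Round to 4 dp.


h = 0.24*77.2 + 0.0169*(1061+0.444*77.2) = 37.0382 BTU/lb

37.0382 BTU/lb


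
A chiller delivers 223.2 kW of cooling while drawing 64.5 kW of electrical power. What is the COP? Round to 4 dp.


COP = 223.2 / 64.5 = 3.4605

3.4605


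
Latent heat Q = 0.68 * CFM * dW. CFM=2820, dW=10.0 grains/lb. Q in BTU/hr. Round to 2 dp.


Q = 0.68 * 2820 * 10.0 = 19176.00 BTU/hr

19176.00 BTU/hr


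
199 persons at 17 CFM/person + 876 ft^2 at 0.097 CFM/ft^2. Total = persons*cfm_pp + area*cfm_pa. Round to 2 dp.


Total = 199*17 + 876*0.097 = 3467.97 CFM

3467.97 CFM


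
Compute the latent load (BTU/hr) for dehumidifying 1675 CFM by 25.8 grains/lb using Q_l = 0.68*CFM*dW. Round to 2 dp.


Q = 0.68 * 1675 * 25.8 = 29386.20 BTU/hr

29386.20 BTU/hr


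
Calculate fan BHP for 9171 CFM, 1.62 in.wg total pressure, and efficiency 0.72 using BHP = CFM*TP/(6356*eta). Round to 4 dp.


BHP = 9171 * 1.62 / (6356 * 0.72) = 3.2465 hp

3.2465 hp


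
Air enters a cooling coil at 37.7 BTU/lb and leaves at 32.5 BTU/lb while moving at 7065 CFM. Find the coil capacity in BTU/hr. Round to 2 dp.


Q = 4.5 * 7065 * (37.7 - 32.5) = 165321.00 BTU/hr

165321.00 BTU/hr
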